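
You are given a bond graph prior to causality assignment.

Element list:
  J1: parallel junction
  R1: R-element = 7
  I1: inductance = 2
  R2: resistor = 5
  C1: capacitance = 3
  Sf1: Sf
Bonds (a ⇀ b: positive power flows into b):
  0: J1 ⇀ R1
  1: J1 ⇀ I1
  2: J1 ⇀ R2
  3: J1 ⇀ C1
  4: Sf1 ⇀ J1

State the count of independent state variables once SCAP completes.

2  (C1, I1 all integral)

#4 →Sf1  (Sf1 fixes flow; stroke at Sf1)
#1 →I1  (prefer integral on I1)
#3 →J1  (C1 integral (e out))
#0 →R1  (J1: bond 3 brought effort, rest push out)
#2 →R2  (0-jn J1 has e-setter on 3)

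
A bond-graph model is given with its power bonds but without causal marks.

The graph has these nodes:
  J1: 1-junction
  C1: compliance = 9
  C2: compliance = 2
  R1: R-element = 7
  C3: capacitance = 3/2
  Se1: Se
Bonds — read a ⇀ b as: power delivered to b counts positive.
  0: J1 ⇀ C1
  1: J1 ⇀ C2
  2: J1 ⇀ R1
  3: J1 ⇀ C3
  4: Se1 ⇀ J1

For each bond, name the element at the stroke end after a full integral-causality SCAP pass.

β4 stroke→J1  (Se1 (Se) sets effort on bond)
β0 stroke→J1  (C1 integral (e out))
β1 stroke→J1  (C2 integral (e out))
β3 stroke→J1  (C3 outputs effort q/C3)
β2 stroke→R1  (J1: last free bond brings flow in)

#0 stroke→J1
#1 stroke→J1
#2 stroke→R1
#3 stroke→J1
#4 stroke→J1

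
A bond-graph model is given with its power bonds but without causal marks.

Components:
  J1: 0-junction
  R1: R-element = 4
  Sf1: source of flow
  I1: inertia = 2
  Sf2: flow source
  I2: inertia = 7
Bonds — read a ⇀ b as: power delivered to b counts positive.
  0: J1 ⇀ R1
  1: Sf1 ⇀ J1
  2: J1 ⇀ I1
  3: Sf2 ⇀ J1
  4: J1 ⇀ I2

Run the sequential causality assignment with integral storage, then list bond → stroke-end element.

β1 stroke→Sf1  (Sf1 (Sf) sets flow on bond)
β3 stroke→Sf2  (Sf2 (Sf) sets flow on bond)
β2 stroke→I1  (I1 outputs flow p/I1)
β4 stroke→I2  (I2: I, integral causality)
β0 stroke→J1  (J1: last free bond brings effort in)

β0 |J1
β1 |Sf1
β2 |I1
β3 |Sf2
β4 |I2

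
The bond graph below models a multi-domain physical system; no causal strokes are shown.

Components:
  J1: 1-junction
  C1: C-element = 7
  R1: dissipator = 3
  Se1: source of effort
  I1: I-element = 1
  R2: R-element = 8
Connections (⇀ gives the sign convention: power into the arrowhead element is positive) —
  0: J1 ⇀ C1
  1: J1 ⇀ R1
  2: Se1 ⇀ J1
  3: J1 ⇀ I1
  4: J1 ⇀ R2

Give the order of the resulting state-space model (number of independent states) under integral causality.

2  (C1, I1 all integral)

b2 stroke→J1  (Se1 fixes effort; stroke away)
b0 stroke→J1  (C1: C, integral causality)
b3 stroke→I1  (I1: I, integral causality)
b1 stroke→J1  (common-f at J1 fixed by 3)
b4 stroke→J1  (common-f at J1 fixed by 3)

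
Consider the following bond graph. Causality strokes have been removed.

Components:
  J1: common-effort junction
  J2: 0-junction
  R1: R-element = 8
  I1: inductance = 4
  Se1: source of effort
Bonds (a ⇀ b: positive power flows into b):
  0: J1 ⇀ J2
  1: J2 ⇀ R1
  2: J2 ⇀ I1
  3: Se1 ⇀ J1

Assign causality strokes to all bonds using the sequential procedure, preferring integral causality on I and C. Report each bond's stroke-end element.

β0 →J2
β1 →R1
β2 →I1
β3 →J1

bond 3 →J1  (Se1 fixes effort; stroke away)
bond 0 →J2  (common-e at J1 fixed by 3)
bond 1 →R1  (J2 effort already set via bond 0)
bond 2 →I1  (J2 effort already set via bond 0)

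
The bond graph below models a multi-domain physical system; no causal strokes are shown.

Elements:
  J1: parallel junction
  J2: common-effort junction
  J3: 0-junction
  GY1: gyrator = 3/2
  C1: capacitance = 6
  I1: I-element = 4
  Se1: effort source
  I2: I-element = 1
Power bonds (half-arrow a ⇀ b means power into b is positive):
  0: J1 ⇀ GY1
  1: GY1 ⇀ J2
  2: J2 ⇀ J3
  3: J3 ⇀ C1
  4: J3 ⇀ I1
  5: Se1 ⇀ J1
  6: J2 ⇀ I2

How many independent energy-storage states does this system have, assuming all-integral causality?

3  (C1, I1, I2 all integral)

b5 →J1  (Se1 (Se) sets effort on bond)
b0 →GY1  (common-e at J1 fixed by 5)
b1 →GY1  (GY1: gyrator matches bond 0)
b3 →J3  (prefer integral on C1)
b2 →J2  (common-e at J3 fixed by 3)
b4 →I1  (common-e at J3 fixed by 3)
b6 →I2  (common-e at J2 fixed by 2)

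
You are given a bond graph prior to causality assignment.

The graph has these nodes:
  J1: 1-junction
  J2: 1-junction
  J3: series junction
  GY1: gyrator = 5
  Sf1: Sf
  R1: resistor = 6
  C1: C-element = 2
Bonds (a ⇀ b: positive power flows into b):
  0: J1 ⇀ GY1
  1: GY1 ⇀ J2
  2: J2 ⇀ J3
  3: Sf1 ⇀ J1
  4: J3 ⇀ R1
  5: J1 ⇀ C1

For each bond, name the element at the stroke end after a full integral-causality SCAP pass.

bond 3 |Sf1  (Sf1 (Sf) sets flow on bond)
bond 0 |J1  (1-jn J1 has f-setter on 3)
bond 5 |J1  (common-f at J1 fixed by 3)
bond 1 |J2  (GY GY1: same side as bond 0)
bond 2 |J3  (J2: last free bond brings flow in)
bond 4 |R1  (closing 1-jn rule on J3)

b0 →J1
b1 →J2
b2 →J3
b3 →Sf1
b4 →R1
b5 →J1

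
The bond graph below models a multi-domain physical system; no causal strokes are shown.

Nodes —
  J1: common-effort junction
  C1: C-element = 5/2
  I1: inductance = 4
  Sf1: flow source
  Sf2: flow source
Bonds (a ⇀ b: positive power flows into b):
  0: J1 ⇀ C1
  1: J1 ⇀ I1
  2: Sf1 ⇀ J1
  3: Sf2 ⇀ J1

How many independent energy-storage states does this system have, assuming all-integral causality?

2  (C1, I1 all integral)

b2 stroke at Sf1  (source Sf1 imposes f)
b3 stroke at Sf2  (source Sf2 imposes f)
b0 stroke at J1  (C1 outputs effort q/C1)
b1 stroke at I1  (common-e at J1 fixed by 0)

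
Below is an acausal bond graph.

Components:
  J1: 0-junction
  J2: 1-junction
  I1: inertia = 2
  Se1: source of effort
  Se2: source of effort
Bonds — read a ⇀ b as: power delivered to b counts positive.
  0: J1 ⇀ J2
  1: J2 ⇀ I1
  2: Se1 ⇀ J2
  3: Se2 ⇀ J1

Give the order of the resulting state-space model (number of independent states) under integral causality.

b2 stroke→J2  (Se1 fixes effort; stroke away)
b3 stroke→J1  (Se2 (Se) sets effort on bond)
b0 stroke→J2  (common-e at J1 fixed by 3)
b1 stroke→I1  (J2: last free bond brings flow in)

1  (I1 all integral)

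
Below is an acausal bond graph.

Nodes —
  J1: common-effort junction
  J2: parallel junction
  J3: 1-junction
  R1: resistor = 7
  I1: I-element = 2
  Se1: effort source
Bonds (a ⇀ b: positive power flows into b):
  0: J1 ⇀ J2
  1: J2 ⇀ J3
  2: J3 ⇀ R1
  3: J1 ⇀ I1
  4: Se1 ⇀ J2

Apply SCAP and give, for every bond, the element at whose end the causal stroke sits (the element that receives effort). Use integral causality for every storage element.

β4 stroke→J2  (Se1 fixes effort; stroke away)
β0 stroke→J1  (common-e at J2 fixed by 4)
β1 stroke→J3  (J2: bond 4 brought effort, rest push out)
β2 stroke→R1  (closing 1-jn rule on J3)
β3 stroke→I1  (common-e at J1 fixed by 0)

b0 |J1
b1 |J3
b2 |R1
b3 |I1
b4 |J2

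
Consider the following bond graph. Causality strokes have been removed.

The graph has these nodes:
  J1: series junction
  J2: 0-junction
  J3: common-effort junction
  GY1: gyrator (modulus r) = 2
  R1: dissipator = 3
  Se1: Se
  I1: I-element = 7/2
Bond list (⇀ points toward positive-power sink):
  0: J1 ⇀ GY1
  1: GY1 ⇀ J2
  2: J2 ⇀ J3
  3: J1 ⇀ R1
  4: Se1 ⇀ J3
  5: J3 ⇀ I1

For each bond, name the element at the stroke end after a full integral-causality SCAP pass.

bond 0 →GY1
bond 1 →GY1
bond 2 →J2
bond 3 →J1
bond 4 →J3
bond 5 →I1

b4 |J3  (source Se1 imposes e)
b2 |J2  (J3 effort already set via bond 4)
b5 |I1  (0-jn J3 has e-setter on 4)
b1 |GY1  (common-e at J2 fixed by 2)
b0 |GY1  (GY GY1: same side as bond 1)
b3 |J1  (1-jn J1 has f-setter on 0)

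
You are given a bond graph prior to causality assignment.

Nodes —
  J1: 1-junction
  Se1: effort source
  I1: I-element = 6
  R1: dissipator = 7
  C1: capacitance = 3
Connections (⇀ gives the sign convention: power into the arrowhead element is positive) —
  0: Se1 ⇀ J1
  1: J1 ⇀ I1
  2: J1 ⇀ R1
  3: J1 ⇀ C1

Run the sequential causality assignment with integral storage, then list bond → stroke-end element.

β0 |J1
β1 |I1
β2 |J1
β3 |J1

β0 |J1  (Se1 (Se) sets effort on bond)
β1 |I1  (I1 integral (f out))
β2 |J1  (1-jn J1 has f-setter on 1)
β3 |J1  (J1 flow already set via bond 1)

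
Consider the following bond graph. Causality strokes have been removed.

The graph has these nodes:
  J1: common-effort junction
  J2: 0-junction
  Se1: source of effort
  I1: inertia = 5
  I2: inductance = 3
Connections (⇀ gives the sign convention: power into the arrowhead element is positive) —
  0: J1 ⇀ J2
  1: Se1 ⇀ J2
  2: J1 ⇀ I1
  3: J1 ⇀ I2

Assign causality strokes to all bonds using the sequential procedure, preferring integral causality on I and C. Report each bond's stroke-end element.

b0 stroke→J1
b1 stroke→J2
b2 stroke→I1
b3 stroke→I2

#1 stroke→J2  (Se1 fixes effort; stroke away)
#0 stroke→J1  (J2: bond 1 brought effort, rest push out)
#2 stroke→I1  (J1 effort already set via bond 0)
#3 stroke→I2  (J1 effort already set via bond 0)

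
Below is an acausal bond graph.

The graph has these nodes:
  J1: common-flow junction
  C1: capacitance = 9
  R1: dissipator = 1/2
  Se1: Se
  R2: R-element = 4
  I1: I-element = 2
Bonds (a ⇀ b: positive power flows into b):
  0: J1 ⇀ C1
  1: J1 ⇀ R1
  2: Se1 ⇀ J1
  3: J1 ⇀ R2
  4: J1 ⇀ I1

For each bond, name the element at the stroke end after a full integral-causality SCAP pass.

β2 →J1  (Se1: effort source, stroke at far end)
β0 →J1  (prefer integral on C1)
β4 →I1  (I1 integral (f out))
β1 →J1  (J1: bond 4 brought flow, rest push out)
β3 →J1  (1-jn J1 has f-setter on 4)

#0 stroke at J1
#1 stroke at J1
#2 stroke at J1
#3 stroke at J1
#4 stroke at I1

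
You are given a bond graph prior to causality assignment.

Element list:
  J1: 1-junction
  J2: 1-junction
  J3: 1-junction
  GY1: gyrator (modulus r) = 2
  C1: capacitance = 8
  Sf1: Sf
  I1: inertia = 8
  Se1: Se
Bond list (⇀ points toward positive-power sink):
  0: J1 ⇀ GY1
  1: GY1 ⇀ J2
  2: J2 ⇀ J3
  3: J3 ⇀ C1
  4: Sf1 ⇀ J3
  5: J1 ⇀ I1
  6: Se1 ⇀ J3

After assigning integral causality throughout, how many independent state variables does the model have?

#4 |Sf1  (Sf1 (Sf) sets flow on bond)
#6 |J3  (Se1 fixes effort; stroke away)
#2 |J3  (J3 flow already set via bond 4)
#3 |J3  (J3 flow already set via bond 4)
#1 |J2  (common-f at J2 fixed by 2)
#0 |J1  (GY GY1: same side as bond 1)
#5 |I1  (only one flow-in slot at J1)

2  (C1, I1 all integral)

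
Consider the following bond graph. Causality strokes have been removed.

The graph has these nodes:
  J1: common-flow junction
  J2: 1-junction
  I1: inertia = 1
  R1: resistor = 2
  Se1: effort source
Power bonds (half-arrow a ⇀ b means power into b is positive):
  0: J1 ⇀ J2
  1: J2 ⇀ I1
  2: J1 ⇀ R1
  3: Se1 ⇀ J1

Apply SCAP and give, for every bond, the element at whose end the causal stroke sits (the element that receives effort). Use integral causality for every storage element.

β3 |J1  (Se1: effort source, stroke at far end)
β1 |I1  (I1 outputs flow p/I1)
β0 |J2  (common-f at J2 fixed by 1)
β2 |J1  (J1 flow already set via bond 0)

β0 →J2
β1 →I1
β2 →J1
β3 →J1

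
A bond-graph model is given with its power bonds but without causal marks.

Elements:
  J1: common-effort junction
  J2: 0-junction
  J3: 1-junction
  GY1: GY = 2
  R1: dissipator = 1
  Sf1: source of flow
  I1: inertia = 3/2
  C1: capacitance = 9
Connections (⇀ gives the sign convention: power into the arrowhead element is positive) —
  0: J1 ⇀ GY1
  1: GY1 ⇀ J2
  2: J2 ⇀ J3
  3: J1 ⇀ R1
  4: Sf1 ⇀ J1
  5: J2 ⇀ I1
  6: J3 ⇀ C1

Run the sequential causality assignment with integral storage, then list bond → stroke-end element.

bond 4 stroke→Sf1  (source Sf1 imposes f)
bond 5 stroke→I1  (I1: I, integral causality)
bond 6 stroke→J3  (C1 outputs effort q/C1)
bond 2 stroke→J2  (only one flow-in slot at J3)
bond 1 stroke→GY1  (0-jn J2 has e-setter on 2)
bond 0 stroke→GY1  (GY1 both-in/both-out from 1)
bond 3 stroke→J1  (only one effort-in slot at J1)

b0 stroke at GY1
b1 stroke at GY1
b2 stroke at J2
b3 stroke at J1
b4 stroke at Sf1
b5 stroke at I1
b6 stroke at J3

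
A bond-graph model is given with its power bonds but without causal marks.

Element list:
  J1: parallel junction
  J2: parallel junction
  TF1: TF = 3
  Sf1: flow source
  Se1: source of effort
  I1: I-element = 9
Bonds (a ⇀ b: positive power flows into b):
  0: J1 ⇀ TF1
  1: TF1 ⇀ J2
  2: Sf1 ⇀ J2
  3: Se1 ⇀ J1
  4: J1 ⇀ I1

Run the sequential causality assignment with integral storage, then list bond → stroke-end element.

b2 stroke→Sf1  (Sf1: flow source, stroke at near end)
b3 stroke→J1  (Se1 fixes effort; stroke away)
b0 stroke→TF1  (0-jn J1 has e-setter on 3)
b4 stroke→I1  (0-jn J1 has e-setter on 3)
b1 stroke→J2  (closing 0-jn rule on J2)

#0 →TF1
#1 →J2
#2 →Sf1
#3 →J1
#4 →I1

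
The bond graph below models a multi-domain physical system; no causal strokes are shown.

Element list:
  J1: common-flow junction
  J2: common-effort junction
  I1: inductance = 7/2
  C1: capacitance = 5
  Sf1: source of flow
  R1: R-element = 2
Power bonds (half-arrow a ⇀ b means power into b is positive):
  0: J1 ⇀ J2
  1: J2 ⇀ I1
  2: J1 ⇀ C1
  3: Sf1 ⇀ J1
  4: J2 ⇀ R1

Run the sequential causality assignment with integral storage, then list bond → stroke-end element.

β3 |Sf1  (Sf1: flow source, stroke at near end)
β0 |J1  (1-jn J1 has f-setter on 3)
β2 |J1  (1-jn J1 has f-setter on 3)
β1 |I1  (I1 outputs flow p/I1)
β4 |J2  (closing 0-jn rule on J2)

b0 |J1
b1 |I1
b2 |J1
b3 |Sf1
b4 |J2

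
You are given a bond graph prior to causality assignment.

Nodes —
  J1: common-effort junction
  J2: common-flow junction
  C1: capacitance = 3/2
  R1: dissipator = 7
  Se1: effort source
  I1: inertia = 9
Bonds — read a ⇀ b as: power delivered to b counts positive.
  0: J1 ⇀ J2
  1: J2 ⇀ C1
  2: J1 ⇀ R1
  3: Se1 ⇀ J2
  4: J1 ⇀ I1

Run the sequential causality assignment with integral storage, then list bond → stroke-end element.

bond 0 →J1
bond 1 →J2
bond 2 →R1
bond 3 →J2
bond 4 →I1

b3 →J2  (Se1: effort source, stroke at far end)
b1 →J2  (prefer integral on C1)
b0 →J1  (J2: last free bond brings flow in)
b2 →R1  (J1 effort already set via bond 0)
b4 →I1  (0-jn J1 has e-setter on 0)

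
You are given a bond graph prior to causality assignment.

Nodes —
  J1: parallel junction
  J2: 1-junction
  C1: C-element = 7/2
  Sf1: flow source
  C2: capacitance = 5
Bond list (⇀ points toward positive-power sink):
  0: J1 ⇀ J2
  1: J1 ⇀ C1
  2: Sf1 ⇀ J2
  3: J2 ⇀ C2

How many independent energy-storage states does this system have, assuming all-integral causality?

b2 |Sf1  (Sf1: flow source, stroke at near end)
b0 |J2  (J2 flow already set via bond 2)
b3 |J2  (J2 flow already set via bond 2)
b1 |J1  (only one effort-in slot at J1)

2  (C1, C2 all integral)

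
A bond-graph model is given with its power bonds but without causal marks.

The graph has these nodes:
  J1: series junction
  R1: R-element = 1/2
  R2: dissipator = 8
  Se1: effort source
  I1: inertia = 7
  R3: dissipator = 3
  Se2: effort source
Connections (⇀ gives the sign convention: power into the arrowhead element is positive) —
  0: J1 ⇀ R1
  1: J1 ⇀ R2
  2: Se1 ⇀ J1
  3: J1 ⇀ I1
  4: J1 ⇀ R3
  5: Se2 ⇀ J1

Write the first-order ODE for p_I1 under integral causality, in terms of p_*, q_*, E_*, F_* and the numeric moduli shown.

b2 |J1  (source Se1 imposes e)
b5 |J1  (source Se2 imposes e)
b3 |I1  (I1: I, integral causality)
b0 |J1  (common-f at J1 fixed by 3)
b1 |J1  (J1: bond 3 brought flow, rest push out)
b4 |J1  (1-jn J1 has f-setter on 3)

dp_I1/dt = E_Se1 + E_Se2 - 23*p_I1/14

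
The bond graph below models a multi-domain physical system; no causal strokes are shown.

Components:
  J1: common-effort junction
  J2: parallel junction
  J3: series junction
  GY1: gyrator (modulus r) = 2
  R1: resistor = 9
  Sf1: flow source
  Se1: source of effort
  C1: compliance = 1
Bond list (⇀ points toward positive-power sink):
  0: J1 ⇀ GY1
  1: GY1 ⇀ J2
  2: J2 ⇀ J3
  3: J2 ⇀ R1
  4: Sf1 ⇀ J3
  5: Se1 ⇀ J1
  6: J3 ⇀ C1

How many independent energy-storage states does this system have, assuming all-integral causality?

1  (C1 all integral)

β4 stroke at Sf1  (Sf1 fixes flow; stroke at Sf1)
β5 stroke at J1  (Se1 (Se) sets effort on bond)
β0 stroke at GY1  (0-jn J1 has e-setter on 5)
β2 stroke at J3  (common-f at J3 fixed by 4)
β6 stroke at J3  (1-jn J3 has f-setter on 4)
β1 stroke at GY1  (GY GY1: same side as bond 0)
β3 stroke at J2  (only one effort-in slot at J2)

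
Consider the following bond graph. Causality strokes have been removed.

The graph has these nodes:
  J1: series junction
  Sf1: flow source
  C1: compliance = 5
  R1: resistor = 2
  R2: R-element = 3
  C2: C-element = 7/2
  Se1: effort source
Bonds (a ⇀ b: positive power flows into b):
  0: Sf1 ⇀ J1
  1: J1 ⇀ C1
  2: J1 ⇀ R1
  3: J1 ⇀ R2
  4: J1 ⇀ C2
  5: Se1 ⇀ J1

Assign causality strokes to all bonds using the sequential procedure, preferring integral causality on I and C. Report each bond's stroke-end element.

b0 |Sf1  (Sf1: flow source, stroke at near end)
b5 |J1  (Se1: effort source, stroke at far end)
b1 |J1  (1-jn J1 has f-setter on 0)
b2 |J1  (common-f at J1 fixed by 0)
b3 |J1  (J1 flow already set via bond 0)
b4 |J1  (J1 flow already set via bond 0)

b0 stroke→Sf1
b1 stroke→J1
b2 stroke→J1
b3 stroke→J1
b4 stroke→J1
b5 stroke→J1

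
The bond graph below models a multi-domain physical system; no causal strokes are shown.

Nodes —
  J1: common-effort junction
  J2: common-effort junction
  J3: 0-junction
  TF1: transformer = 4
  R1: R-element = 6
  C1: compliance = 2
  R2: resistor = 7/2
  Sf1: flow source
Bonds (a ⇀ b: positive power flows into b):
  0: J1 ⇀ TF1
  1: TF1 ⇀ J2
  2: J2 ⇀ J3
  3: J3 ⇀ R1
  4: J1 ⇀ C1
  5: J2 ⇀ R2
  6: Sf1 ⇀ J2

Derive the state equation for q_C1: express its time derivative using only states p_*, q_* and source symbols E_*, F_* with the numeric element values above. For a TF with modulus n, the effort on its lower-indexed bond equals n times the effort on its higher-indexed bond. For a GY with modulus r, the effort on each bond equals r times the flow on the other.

dq_C1/dt = F_Sf1/4 - 19*q_C1/1344

#6 →Sf1  (source Sf1 imposes f)
#4 →J1  (prefer integral on C1)
#0 →TF1  (J1 effort already set via bond 4)
#1 →J2  (TF1 one-in-one-out from 0)
#2 →J3  (J2 effort already set via bond 1)
#5 →R2  (common-e at J2 fixed by 1)
#3 →R1  (J3 effort already set via bond 2)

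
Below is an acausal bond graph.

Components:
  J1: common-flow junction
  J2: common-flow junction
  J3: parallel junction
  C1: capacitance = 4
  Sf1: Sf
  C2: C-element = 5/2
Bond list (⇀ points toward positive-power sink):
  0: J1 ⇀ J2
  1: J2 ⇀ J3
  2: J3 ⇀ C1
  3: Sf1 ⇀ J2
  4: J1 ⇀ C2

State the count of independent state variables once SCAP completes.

b3 →Sf1  (source Sf1 imposes f)
b0 →J2  (1-jn J2 has f-setter on 3)
b1 →J2  (J2: bond 3 brought flow, rest push out)
b2 →J3  (closing 0-jn rule on J3)
b4 →J1  (1-jn J1 has f-setter on 0)

2  (C1, C2 all integral)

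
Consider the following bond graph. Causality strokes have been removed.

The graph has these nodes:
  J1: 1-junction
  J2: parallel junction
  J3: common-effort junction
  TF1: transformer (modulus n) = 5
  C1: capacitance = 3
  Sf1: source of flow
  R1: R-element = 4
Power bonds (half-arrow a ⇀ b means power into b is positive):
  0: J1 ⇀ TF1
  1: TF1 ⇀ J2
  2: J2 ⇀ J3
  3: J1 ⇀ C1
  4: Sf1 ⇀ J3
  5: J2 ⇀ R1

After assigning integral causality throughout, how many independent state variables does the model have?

1  (C1 all integral)

β4 →Sf1  (Sf1 fixes flow; stroke at Sf1)
β2 →J3  (only one effort-in slot at J3)
β3 →J1  (C1 integral (e out))
β0 →TF1  (closing 1-jn rule on J1)
β1 →J2  (TF1 one-in-one-out from 0)
β5 →R1  (J2 effort already set via bond 1)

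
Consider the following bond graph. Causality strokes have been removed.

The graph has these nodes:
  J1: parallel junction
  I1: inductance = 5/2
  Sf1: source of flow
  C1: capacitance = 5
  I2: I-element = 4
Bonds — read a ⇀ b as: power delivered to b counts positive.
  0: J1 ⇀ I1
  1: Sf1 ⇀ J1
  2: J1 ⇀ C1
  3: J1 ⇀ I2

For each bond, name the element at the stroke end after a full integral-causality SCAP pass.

#1 stroke→Sf1  (Sf1 fixes flow; stroke at Sf1)
#0 stroke→I1  (I1: I, integral causality)
#2 stroke→J1  (C1 outputs effort q/C1)
#3 stroke→I2  (J1: bond 2 brought effort, rest push out)

β0 stroke→I1
β1 stroke→Sf1
β2 stroke→J1
β3 stroke→I2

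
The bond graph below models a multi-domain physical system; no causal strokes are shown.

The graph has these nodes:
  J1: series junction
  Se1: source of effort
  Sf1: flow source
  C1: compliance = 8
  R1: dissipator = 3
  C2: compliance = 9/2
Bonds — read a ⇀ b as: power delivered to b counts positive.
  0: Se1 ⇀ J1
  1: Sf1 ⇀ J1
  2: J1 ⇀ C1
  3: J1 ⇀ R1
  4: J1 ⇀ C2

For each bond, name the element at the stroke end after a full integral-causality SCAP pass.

β0 →J1  (Se1: effort source, stroke at far end)
β1 →Sf1  (source Sf1 imposes f)
β2 →J1  (1-jn J1 has f-setter on 1)
β3 →J1  (J1: bond 1 brought flow, rest push out)
β4 →J1  (1-jn J1 has f-setter on 1)

b0 →J1
b1 →Sf1
b2 →J1
b3 →J1
b4 →J1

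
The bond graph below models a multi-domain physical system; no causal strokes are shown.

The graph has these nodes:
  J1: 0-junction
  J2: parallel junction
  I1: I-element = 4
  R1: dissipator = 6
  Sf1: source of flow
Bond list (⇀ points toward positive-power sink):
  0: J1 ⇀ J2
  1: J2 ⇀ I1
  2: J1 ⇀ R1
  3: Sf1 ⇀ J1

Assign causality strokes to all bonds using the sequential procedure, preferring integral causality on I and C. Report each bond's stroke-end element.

bond 0 →J2
bond 1 →I1
bond 2 →J1
bond 3 →Sf1

b3 stroke→Sf1  (Sf1 (Sf) sets flow on bond)
b1 stroke→I1  (prefer integral on I1)
b0 stroke→J2  (only one effort-in slot at J2)
b2 stroke→J1  (only one effort-in slot at J1)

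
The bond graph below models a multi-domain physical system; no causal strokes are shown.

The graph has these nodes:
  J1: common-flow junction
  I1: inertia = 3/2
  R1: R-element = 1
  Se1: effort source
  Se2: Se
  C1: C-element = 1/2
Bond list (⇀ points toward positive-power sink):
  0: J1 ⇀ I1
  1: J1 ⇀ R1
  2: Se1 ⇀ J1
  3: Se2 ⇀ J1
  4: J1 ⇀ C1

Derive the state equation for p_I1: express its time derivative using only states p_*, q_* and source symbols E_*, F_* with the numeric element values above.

dp_I1/dt = E_Se1 + E_Se2 - 2*p_I1/3 - 2*q_C1

b2 stroke at J1  (Se1 (Se) sets effort on bond)
b3 stroke at J1  (source Se2 imposes e)
b0 stroke at I1  (I1 integral (f out))
b1 stroke at J1  (1-jn J1 has f-setter on 0)
b4 stroke at J1  (J1: bond 0 brought flow, rest push out)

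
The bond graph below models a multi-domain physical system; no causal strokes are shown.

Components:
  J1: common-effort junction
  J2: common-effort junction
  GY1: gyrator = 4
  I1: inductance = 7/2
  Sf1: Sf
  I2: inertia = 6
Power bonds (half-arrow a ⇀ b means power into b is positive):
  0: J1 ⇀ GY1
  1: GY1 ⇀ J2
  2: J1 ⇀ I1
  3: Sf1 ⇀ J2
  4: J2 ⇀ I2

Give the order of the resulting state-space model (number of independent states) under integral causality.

bond 3 →Sf1  (Sf1 fixes flow; stroke at Sf1)
bond 2 →I1  (I1: I, integral causality)
bond 0 →J1  (J1: last free bond brings effort in)
bond 1 →J2  (through GY1, causality inverts; strokes same side of GY1)
bond 4 →I2  (J2 effort already set via bond 1)

2  (I1, I2 all integral)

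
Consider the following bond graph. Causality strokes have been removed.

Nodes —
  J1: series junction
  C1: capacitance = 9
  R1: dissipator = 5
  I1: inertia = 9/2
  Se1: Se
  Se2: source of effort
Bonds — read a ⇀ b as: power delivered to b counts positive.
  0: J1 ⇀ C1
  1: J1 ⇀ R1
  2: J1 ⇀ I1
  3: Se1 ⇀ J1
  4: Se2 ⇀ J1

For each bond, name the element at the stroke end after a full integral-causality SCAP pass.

b3 |J1  (Se1 fixes effort; stroke away)
b4 |J1  (source Se2 imposes e)
b0 |J1  (C1 outputs effort q/C1)
b2 |I1  (prefer integral on I1)
b1 |J1  (common-f at J1 fixed by 2)

bond 0 |J1
bond 1 |J1
bond 2 |I1
bond 3 |J1
bond 4 |J1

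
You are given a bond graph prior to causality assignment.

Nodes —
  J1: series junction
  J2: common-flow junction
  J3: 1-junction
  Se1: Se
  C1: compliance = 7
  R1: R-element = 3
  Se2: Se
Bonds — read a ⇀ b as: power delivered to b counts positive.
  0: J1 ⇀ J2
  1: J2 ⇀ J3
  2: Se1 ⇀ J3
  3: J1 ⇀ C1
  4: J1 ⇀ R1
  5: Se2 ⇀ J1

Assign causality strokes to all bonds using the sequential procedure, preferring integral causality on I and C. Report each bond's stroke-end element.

β2 stroke→J3  (Se1 fixes effort; stroke away)
β5 stroke→J1  (source Se2 imposes e)
β1 stroke→J2  (only one flow-in slot at J3)
β0 stroke→J1  (J2: last free bond brings flow in)
β3 stroke→J1  (C1 outputs effort q/C1)
β4 stroke→R1  (closing 1-jn rule on J1)

β0 stroke at J1
β1 stroke at J2
β2 stroke at J3
β3 stroke at J1
β4 stroke at R1
β5 stroke at J1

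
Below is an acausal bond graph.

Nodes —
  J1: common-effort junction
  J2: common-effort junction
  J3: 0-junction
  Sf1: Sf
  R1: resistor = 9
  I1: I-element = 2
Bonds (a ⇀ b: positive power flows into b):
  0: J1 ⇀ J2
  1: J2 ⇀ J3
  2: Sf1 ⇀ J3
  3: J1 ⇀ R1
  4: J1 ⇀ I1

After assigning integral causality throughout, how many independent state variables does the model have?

1  (I1 all integral)

#2 →Sf1  (source Sf1 imposes f)
#1 →J3  (only one effort-in slot at J3)
#0 →J2  (only one effort-in slot at J2)
#4 →I1  (I1: I, integral causality)
#3 →J1  (J1: last free bond brings effort in)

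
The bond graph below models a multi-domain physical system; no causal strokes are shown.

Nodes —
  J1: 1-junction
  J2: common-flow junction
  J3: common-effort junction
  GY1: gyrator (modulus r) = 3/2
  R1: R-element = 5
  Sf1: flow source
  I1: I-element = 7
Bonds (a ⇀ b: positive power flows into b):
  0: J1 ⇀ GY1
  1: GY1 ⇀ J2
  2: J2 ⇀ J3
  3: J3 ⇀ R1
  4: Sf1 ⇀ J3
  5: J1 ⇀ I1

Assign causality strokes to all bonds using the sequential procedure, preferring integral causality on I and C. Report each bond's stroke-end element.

#0 stroke→J1
#1 stroke→J2
#2 stroke→J3
#3 stroke→R1
#4 stroke→Sf1
#5 stroke→I1

bond 4 |Sf1  (source Sf1 imposes f)
bond 5 |I1  (I1 integral (f out))
bond 0 |J1  (common-f at J1 fixed by 5)
bond 1 |J2  (through GY1, causality inverts; strokes same side of GY1)
bond 2 |J3  (J2: last free bond brings flow in)
bond 3 |R1  (0-jn J3 has e-setter on 2)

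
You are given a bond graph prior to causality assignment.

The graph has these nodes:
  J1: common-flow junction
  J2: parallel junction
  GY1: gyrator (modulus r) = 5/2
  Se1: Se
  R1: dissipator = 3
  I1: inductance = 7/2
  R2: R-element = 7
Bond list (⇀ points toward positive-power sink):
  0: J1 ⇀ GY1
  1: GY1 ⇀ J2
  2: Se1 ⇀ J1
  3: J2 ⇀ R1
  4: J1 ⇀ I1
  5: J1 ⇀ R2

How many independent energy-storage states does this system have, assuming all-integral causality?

b2 stroke→J1  (Se1: effort source, stroke at far end)
b4 stroke→I1  (I1 integral (f out))
b0 stroke→J1  (J1 flow already set via bond 4)
b5 stroke→J1  (J1: bond 4 brought flow, rest push out)
b1 stroke→J2  (GY1 both-in/both-out from 0)
b3 stroke→R1  (0-jn J2 has e-setter on 1)

1  (I1 all integral)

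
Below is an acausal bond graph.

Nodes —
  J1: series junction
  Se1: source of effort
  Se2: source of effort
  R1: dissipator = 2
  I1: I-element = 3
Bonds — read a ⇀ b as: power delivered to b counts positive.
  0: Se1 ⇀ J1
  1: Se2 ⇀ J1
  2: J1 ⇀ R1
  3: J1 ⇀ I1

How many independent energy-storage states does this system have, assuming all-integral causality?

1  (I1 all integral)

β0 |J1  (Se1: effort source, stroke at far end)
β1 |J1  (Se2: effort source, stroke at far end)
β3 |I1  (prefer integral on I1)
β2 |J1  (common-f at J1 fixed by 3)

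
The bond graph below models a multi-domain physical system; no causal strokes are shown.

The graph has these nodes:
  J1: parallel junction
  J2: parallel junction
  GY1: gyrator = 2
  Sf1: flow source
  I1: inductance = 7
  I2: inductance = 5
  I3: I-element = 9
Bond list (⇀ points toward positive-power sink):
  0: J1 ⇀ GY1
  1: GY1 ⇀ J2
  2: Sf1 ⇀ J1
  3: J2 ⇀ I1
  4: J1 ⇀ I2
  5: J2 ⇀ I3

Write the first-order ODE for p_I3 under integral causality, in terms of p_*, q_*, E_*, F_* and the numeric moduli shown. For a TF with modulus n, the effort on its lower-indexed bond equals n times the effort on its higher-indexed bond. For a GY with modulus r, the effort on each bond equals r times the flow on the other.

dp_I3/dt = 2*F_Sf1 - 2*p_I2/5

#2 |Sf1  (Sf1: flow source, stroke at near end)
#3 |I1  (prefer integral on I1)
#4 |I2  (prefer integral on I2)
#0 |J1  (closing 0-jn rule on J1)
#1 |J2  (GY1: gyrator matches bond 0)
#5 |I3  (J2: bond 1 brought effort, rest push out)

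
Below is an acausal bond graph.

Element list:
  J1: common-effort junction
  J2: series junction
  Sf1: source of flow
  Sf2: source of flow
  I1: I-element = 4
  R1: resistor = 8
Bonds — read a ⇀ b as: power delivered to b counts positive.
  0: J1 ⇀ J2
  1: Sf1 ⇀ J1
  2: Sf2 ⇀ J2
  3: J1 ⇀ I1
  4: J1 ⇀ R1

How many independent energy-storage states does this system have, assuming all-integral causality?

bond 1 stroke at Sf1  (source Sf1 imposes f)
bond 2 stroke at Sf2  (source Sf2 imposes f)
bond 0 stroke at J2  (J2 flow already set via bond 2)
bond 3 stroke at I1  (prefer integral on I1)
bond 4 stroke at J1  (only one effort-in slot at J1)

1  (I1 all integral)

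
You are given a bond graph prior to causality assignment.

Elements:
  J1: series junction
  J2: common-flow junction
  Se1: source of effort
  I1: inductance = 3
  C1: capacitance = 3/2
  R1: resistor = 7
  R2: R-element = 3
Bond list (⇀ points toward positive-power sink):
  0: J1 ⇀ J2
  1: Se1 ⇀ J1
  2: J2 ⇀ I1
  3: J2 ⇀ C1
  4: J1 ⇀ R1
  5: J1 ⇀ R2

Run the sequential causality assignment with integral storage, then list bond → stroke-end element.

β0 →J2
β1 →J1
β2 →I1
β3 →J2
β4 →J1
β5 →J1

β1 |J1  (Se1 fixes effort; stroke away)
β2 |I1  (I1 integral (f out))
β0 |J2  (J2 flow already set via bond 2)
β3 |J2  (J2 flow already set via bond 2)
β4 |J1  (J1: bond 0 brought flow, rest push out)
β5 |J1  (J1: bond 0 brought flow, rest push out)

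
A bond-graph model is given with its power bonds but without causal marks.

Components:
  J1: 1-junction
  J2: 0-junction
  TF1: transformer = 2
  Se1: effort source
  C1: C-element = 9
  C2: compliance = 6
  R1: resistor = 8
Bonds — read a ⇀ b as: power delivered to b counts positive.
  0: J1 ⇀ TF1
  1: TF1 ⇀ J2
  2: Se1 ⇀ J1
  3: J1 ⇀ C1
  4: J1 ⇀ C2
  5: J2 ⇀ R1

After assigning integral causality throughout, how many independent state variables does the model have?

#2 →J1  (Se1: effort source, stroke at far end)
#3 →J1  (C1: C, integral causality)
#4 →J1  (C2 integral (e out))
#0 →TF1  (closing 1-jn rule on J1)
#1 →J2  (TF1: transformer flips bond 0)
#5 →R1  (common-e at J2 fixed by 1)

2  (C1, C2 all integral)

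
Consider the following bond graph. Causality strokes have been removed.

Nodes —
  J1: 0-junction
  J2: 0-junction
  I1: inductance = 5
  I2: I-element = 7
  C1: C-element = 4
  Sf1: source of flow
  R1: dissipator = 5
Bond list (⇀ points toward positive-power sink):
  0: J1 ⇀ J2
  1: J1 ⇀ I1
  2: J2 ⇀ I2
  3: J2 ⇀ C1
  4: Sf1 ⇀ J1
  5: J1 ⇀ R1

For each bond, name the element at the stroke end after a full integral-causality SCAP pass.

#0 →J1
#1 →I1
#2 →I2
#3 →J2
#4 →Sf1
#5 →R1

#4 |Sf1  (source Sf1 imposes f)
#1 |I1  (I1 integral (f out))
#2 |I2  (I2 integral (f out))
#3 |J2  (C1: C, integral causality)
#0 |J1  (J2 effort already set via bond 3)
#5 |R1  (J1: bond 0 brought effort, rest push out)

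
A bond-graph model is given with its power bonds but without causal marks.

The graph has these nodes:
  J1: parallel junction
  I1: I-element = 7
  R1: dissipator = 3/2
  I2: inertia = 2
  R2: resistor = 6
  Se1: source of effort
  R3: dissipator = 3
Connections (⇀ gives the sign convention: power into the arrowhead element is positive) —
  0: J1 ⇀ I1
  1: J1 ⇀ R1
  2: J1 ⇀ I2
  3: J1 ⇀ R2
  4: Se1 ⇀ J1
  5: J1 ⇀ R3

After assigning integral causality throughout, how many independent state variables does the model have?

2  (I1, I2 all integral)

β4 →J1  (source Se1 imposes e)
β0 →I1  (0-jn J1 has e-setter on 4)
β1 →R1  (common-e at J1 fixed by 4)
β2 →I2  (J1: bond 4 brought effort, rest push out)
β3 →R2  (common-e at J1 fixed by 4)
β5 →R3  (common-e at J1 fixed by 4)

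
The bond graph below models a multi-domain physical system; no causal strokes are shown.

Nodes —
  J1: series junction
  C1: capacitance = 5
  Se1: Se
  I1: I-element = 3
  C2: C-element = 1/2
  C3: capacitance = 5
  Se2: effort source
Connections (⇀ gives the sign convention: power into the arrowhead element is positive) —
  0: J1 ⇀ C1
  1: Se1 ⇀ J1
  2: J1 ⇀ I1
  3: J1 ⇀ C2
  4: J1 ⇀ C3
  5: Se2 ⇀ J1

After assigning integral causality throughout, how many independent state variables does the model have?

4  (C1, C2, C3, I1 all integral)

b1 stroke at J1  (Se1: effort source, stroke at far end)
b5 stroke at J1  (Se2 fixes effort; stroke away)
b0 stroke at J1  (prefer integral on C1)
b2 stroke at I1  (prefer integral on I1)
b3 stroke at J1  (J1: bond 2 brought flow, rest push out)
b4 stroke at J1  (J1 flow already set via bond 2)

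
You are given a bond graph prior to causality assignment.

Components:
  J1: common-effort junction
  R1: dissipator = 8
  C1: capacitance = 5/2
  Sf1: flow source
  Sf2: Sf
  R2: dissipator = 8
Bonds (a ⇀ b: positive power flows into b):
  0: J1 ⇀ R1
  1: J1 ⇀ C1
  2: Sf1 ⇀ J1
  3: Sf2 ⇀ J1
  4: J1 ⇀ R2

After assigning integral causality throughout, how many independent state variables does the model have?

β2 |Sf1  (Sf1 fixes flow; stroke at Sf1)
β3 |Sf2  (Sf2 (Sf) sets flow on bond)
β1 |J1  (prefer integral on C1)
β0 |R1  (J1: bond 1 brought effort, rest push out)
β4 |R2  (common-e at J1 fixed by 1)

1  (C1 all integral)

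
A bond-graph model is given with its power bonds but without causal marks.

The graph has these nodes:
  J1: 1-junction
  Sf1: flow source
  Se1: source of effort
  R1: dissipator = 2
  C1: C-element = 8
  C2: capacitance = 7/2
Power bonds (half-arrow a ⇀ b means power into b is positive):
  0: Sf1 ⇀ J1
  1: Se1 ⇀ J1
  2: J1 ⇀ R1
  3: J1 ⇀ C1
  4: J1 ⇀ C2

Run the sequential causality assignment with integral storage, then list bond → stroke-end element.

b0 |Sf1  (source Sf1 imposes f)
b1 |J1  (source Se1 imposes e)
b2 |J1  (J1 flow already set via bond 0)
b3 |J1  (J1 flow already set via bond 0)
b4 |J1  (J1: bond 0 brought flow, rest push out)

β0 stroke at Sf1
β1 stroke at J1
β2 stroke at J1
β3 stroke at J1
β4 stroke at J1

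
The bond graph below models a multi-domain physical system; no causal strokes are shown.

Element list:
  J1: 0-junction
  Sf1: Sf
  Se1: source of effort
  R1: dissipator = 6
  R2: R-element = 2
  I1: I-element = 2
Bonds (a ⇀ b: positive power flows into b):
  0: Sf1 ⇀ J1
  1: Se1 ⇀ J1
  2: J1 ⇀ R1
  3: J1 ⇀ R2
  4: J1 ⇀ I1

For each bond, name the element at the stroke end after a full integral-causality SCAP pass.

β0 stroke→Sf1
β1 stroke→J1
β2 stroke→R1
β3 stroke→R2
β4 stroke→I1

b0 stroke→Sf1  (Sf1 (Sf) sets flow on bond)
b1 stroke→J1  (Se1 fixes effort; stroke away)
b2 stroke→R1  (common-e at J1 fixed by 1)
b3 stroke→R2  (J1: bond 1 brought effort, rest push out)
b4 stroke→I1  (J1 effort already set via bond 1)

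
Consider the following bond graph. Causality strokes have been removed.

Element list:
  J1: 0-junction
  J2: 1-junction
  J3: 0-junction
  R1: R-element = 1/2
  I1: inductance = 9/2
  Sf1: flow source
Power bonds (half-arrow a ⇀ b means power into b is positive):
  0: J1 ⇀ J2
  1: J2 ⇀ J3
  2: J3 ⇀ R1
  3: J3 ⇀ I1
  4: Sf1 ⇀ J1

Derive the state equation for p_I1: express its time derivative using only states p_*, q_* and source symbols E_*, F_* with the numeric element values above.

#4 |Sf1  (Sf1: flow source, stroke at near end)
#0 |J1  (J1 needs exactly one e-in)
#1 |J2  (common-f at J2 fixed by 0)
#3 |I1  (I1 outputs flow p/I1)
#2 |J3  (closing 0-jn rule on J3)

dp_I1/dt = F_Sf1/2 - p_I1/9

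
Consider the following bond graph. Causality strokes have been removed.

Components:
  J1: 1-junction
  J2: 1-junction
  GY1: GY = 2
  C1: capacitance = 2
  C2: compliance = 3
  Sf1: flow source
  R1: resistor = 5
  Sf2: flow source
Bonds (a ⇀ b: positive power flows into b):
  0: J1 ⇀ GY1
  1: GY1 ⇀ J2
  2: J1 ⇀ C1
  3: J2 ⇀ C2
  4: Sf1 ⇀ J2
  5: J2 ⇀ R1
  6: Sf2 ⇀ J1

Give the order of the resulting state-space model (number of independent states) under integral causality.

2  (C1, C2 all integral)

b4 |Sf1  (Sf1: flow source, stroke at near end)
b6 |Sf2  (Sf2 fixes flow; stroke at Sf2)
b0 |J1  (common-f at J1 fixed by 6)
b2 |J1  (1-jn J1 has f-setter on 6)
b1 |J2  (J2: bond 4 brought flow, rest push out)
b3 |J2  (common-f at J2 fixed by 4)
b5 |J2  (J2 flow already set via bond 4)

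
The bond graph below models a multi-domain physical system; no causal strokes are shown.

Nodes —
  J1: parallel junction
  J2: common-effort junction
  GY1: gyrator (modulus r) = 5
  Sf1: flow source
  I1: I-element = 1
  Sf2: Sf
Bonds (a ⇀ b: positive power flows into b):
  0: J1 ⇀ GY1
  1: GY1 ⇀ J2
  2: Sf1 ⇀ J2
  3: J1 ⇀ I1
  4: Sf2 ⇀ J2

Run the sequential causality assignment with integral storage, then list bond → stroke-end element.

β2 stroke at Sf1  (Sf1 (Sf) sets flow on bond)
β4 stroke at Sf2  (source Sf2 imposes f)
β1 stroke at J2  (closing 0-jn rule on J2)
β0 stroke at J1  (GY1 both-in/both-out from 1)
β3 stroke at I1  (common-e at J1 fixed by 0)

#0 stroke at J1
#1 stroke at J2
#2 stroke at Sf1
#3 stroke at I1
#4 stroke at Sf2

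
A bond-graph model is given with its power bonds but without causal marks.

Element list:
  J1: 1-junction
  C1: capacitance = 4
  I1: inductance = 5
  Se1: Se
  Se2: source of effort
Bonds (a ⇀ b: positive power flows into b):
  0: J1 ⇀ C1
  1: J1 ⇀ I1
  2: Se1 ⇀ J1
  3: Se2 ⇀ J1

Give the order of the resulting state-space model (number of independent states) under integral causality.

#2 |J1  (Se1 fixes effort; stroke away)
#3 |J1  (Se2 (Se) sets effort on bond)
#0 |J1  (C1 integral (e out))
#1 |I1  (J1 needs exactly one f-in)

2  (C1, I1 all integral)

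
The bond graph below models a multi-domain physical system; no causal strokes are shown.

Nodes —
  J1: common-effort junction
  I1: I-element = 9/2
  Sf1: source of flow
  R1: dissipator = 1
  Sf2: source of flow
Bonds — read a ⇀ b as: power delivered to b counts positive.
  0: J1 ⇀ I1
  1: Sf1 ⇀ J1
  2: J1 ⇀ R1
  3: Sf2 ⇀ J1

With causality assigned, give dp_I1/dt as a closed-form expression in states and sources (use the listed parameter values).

β1 stroke at Sf1  (Sf1 (Sf) sets flow on bond)
β3 stroke at Sf2  (Sf2 (Sf) sets flow on bond)
β0 stroke at I1  (prefer integral on I1)
β2 stroke at J1  (J1 needs exactly one e-in)

dp_I1/dt = F_Sf1 + F_Sf2 - 2*p_I1/9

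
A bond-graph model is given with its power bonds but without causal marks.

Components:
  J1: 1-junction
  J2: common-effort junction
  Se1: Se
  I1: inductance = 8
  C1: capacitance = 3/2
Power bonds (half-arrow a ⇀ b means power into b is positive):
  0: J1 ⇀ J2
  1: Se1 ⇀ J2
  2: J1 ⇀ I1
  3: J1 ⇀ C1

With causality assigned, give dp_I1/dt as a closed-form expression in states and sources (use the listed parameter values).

dp_I1/dt = -E_Se1 - 2*q_C1/3

bond 1 stroke→J2  (Se1: effort source, stroke at far end)
bond 0 stroke→J1  (J2 effort already set via bond 1)
bond 2 stroke→I1  (I1 integral (f out))
bond 3 stroke→J1  (J1: bond 2 brought flow, rest push out)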